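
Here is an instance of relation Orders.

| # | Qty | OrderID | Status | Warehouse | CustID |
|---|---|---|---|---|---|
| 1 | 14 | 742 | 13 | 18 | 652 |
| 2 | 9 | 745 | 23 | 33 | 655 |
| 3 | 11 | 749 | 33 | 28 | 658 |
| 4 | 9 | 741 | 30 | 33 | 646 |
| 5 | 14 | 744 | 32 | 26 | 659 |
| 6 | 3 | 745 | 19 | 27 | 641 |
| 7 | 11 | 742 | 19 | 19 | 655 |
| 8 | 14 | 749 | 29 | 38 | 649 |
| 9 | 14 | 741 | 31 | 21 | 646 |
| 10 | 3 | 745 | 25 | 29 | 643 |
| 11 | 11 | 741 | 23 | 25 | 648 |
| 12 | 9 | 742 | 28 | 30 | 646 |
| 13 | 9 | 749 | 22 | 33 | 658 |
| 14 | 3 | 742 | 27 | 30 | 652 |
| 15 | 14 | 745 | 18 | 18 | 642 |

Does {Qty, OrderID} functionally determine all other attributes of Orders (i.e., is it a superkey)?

Rows 6 and 10 have the same {Qty, OrderID} value (Qty=3, OrderID=745) but are distinct tuples, so {Qty, OrderID} does not determine every attribute — not a superkey.

No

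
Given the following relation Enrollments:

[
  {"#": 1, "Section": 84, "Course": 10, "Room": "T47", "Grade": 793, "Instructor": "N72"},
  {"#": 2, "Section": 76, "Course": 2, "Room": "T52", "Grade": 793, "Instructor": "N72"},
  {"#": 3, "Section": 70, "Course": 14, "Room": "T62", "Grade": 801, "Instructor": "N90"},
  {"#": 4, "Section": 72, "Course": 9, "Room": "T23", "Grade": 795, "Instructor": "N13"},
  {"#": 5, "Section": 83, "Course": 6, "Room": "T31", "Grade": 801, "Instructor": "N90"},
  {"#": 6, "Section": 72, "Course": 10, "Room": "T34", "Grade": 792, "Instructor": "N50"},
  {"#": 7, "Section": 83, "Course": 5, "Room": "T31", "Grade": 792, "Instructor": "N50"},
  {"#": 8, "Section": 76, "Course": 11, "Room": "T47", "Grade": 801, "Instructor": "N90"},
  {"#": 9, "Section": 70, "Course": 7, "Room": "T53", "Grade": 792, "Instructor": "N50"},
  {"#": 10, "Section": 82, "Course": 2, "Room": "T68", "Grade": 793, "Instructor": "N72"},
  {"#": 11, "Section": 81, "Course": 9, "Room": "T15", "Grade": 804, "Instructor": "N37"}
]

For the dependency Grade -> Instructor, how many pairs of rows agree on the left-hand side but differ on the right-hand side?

Grade=793: all 3 rows agree on Instructor — 0 pairs.
Grade=801: all 3 rows agree on Instructor — 0 pairs.
Grade=792: all 3 rows agree on Instructor — 0 pairs.

0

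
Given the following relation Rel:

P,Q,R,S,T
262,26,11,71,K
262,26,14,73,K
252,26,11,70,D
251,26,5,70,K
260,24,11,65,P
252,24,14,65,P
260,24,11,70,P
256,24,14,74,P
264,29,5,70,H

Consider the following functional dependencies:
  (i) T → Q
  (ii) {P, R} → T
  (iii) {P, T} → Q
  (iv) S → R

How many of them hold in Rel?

3

(i) T → Q: every LHS value maps to a single RHS value — holds.
(ii) {P, R} → T: every LHS value maps to a single RHS value — holds.
(iii) {P, T} → Q: every LHS value maps to a single RHS value — holds.
(iv) S → R: S=70: 4 rows → R takes values {11, 5} — violation; S=65: 2 rows → R takes values {11, 14} — violation — fails.
3 of the 4 dependencies hold.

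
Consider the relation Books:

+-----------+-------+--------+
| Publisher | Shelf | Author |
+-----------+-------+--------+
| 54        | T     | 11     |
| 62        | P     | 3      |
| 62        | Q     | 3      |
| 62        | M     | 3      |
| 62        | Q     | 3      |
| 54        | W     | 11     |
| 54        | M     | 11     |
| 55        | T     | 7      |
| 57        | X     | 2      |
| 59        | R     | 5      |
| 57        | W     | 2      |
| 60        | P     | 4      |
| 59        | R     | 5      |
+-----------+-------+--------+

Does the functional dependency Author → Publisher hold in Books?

Author=11: 3 rows → Publisher = 54, 54, 54 ✓
Author=3: 4 rows → Publisher = 62, 62, 62, 62 ✓
Author=7: 1 row → Publisher = 55 ✓
Author=2: 2 rows → Publisher = 57, 57 ✓
Author=5: 2 rows → Publisher = 59, 59 ✓
Author=4: 1 row → Publisher = 60 ✓
Every Author value is associated with a single Publisher value, so Author → Publisher holds.

Yes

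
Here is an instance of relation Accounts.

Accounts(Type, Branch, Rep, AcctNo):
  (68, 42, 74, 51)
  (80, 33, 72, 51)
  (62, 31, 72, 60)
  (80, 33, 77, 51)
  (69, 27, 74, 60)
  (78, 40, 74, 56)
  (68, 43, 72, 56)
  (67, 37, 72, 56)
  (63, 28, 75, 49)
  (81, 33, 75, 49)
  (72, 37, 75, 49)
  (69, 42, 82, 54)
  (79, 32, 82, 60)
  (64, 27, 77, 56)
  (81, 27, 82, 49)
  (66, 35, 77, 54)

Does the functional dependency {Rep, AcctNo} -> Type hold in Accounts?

No

(Rep=74, AcctNo=51): 1 row → Type = 68 ✓
(Rep=72, AcctNo=51): 1 row → Type = 80 ✓
(Rep=72, AcctNo=60): 1 row → Type = 62 ✓
(Rep=77, AcctNo=51): 1 row → Type = 80 ✓
(Rep=74, AcctNo=60): 1 row → Type = 69 ✓
(Rep=74, AcctNo=56): 1 row → Type = 78 ✓
(Rep=72, AcctNo=56): 2 rows → Type takes values {68, 67} — violation
(Rep=75, AcctNo=49): 3 rows → Type takes values {63, 81, 72} — violation
(Rep=82, AcctNo=54): 1 row → Type = 69 ✓
(Rep=82, AcctNo=60): 1 row → Type = 79 ✓
(Rep=77, AcctNo=56): 1 row → Type = 64 ✓
(Rep=82, AcctNo=49): 1 row → Type = 81 ✓
(Rep=77, AcctNo=54): 1 row → Type = 66 ✓
Two rows agree on {Rep, AcctNo} but differ on Type, so {Rep, AcctNo} -> Type does not hold.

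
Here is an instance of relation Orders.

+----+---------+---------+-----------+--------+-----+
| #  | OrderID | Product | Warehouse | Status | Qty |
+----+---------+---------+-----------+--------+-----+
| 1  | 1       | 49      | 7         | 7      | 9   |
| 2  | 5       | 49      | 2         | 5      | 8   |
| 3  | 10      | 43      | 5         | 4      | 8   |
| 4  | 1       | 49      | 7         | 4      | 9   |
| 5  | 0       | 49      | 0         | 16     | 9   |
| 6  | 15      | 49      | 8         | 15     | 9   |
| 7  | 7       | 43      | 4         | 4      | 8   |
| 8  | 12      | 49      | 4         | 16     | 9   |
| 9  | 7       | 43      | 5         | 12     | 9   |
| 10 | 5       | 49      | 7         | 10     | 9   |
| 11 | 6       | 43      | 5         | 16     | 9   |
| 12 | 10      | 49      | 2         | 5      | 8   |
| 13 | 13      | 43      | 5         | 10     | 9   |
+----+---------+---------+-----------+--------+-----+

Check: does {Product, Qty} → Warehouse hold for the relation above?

(Product=49, Qty=9): rows 1, 4, 5, 6, 8, 10 → Warehouse takes values {7, 0, 8, 4} — violation
(Product=49, Qty=8): rows 2, 12 → Warehouse = 2, 2 ✓
(Product=43, Qty=8): rows 3, 7 → Warehouse takes values {5, 4} — violation
(Product=43, Qty=9): rows 9, 11, 13 → Warehouse = 5, 5, 5 ✓
Two rows agree on {Product, Qty} but differ on Warehouse, so {Product, Qty} → Warehouse does not hold.

No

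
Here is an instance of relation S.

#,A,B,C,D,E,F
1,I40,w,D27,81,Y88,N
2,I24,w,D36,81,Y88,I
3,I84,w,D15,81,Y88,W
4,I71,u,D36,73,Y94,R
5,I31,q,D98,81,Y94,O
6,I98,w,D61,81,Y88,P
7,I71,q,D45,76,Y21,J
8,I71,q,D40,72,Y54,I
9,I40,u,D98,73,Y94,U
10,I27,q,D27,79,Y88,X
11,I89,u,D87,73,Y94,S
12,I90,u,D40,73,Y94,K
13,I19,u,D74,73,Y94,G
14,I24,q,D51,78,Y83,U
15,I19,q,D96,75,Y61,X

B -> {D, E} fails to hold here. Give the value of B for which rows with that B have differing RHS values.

B=w: rows 1, 2, 3, 6 → {D,E} = (81, Y88), (81, Y88), (81, Y88), (81, Y88) ✓
B=u: rows 4, 9, 11, 12, 13 → {D,E} = (73, Y94), (73, Y94), (73, Y94), (73, Y94), (73, Y94) ✓
B=q: rows 5, 7, 8, 10, 14, 15 → {D,E} takes values {(81, Y94), (76, Y21), (72, Y54), (79, Y88), (78, Y83), (75, Y61)} — violation
The only B value with inconsistent RHS is B=q.

q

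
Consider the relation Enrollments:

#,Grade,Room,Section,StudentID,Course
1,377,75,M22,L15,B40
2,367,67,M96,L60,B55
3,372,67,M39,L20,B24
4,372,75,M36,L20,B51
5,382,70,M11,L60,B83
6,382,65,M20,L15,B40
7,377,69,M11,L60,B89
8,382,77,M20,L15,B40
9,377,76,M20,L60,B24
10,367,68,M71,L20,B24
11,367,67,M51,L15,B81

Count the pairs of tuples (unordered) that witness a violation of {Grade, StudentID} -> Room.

3

(Grade=372, StudentID=L20): violating pairs (3,4) — 1 pair.
(Grade=382, StudentID=L15): violating pairs (6,8) — 1 pair.
(Grade=377, StudentID=L60): violating pairs (7,9) — 1 pair.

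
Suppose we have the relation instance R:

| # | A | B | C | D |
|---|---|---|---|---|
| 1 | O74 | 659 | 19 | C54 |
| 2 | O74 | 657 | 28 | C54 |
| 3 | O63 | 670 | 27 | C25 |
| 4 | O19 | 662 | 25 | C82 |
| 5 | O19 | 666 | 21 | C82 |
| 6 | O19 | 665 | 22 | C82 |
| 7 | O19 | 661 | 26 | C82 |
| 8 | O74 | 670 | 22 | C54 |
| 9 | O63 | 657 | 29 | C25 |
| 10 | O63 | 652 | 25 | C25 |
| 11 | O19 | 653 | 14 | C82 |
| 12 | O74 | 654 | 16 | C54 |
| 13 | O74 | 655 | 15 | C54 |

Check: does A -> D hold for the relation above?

Yes

A=O74: rows 1, 2, 8, 12, 13 → D = C54, C54, C54, C54, C54 ✓
A=O63: rows 3, 9, 10 → D = C25, C25, C25 ✓
A=O19: rows 4, 5, 6, 7, 11 → D = C82, C82, C82, C82, C82 ✓
Every A value is associated with a single D value, so A -> D holds.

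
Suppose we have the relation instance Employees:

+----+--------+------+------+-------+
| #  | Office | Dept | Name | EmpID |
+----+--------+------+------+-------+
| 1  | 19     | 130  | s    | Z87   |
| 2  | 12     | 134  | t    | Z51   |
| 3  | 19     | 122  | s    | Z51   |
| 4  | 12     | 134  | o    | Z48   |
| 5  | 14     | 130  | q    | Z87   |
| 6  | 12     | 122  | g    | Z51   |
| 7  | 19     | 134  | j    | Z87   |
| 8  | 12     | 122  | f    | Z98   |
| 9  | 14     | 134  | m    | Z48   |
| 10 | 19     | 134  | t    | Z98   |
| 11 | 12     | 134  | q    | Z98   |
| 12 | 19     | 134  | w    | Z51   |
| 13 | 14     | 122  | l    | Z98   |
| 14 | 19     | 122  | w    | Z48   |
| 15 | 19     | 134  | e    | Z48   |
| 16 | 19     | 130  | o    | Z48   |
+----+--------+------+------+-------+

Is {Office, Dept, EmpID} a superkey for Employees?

Yes

All 16 rows have distinct {Office, Dept, EmpID} values, so {Office, Dept, EmpID} → (all attributes) holds and {Office, Dept, EmpID} is a superkey.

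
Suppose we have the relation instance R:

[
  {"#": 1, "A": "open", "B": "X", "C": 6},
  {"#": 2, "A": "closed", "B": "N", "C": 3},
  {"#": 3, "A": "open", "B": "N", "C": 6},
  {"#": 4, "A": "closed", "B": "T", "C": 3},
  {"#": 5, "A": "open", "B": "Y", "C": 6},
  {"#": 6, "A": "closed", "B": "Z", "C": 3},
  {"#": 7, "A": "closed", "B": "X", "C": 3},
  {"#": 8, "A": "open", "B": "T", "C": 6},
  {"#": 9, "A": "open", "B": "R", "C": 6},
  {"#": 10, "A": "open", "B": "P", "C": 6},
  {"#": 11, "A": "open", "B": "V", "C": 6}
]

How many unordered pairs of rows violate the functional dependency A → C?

0

A=open: all 7 rows agree on C — 0 pairs.
A=closed: all 4 rows agree on C — 0 pairs.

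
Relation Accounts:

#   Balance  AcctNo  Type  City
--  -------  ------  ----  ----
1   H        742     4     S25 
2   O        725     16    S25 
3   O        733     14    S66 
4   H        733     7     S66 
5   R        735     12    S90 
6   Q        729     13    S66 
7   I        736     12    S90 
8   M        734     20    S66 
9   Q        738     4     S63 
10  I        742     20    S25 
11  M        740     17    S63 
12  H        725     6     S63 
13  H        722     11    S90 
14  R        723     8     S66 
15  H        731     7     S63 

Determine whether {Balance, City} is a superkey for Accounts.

Rows 12 and 15 have the same {Balance, City} value (Balance=H, City=S63) but are distinct tuples, so {Balance, City} does not determine every attribute — not a superkey.

No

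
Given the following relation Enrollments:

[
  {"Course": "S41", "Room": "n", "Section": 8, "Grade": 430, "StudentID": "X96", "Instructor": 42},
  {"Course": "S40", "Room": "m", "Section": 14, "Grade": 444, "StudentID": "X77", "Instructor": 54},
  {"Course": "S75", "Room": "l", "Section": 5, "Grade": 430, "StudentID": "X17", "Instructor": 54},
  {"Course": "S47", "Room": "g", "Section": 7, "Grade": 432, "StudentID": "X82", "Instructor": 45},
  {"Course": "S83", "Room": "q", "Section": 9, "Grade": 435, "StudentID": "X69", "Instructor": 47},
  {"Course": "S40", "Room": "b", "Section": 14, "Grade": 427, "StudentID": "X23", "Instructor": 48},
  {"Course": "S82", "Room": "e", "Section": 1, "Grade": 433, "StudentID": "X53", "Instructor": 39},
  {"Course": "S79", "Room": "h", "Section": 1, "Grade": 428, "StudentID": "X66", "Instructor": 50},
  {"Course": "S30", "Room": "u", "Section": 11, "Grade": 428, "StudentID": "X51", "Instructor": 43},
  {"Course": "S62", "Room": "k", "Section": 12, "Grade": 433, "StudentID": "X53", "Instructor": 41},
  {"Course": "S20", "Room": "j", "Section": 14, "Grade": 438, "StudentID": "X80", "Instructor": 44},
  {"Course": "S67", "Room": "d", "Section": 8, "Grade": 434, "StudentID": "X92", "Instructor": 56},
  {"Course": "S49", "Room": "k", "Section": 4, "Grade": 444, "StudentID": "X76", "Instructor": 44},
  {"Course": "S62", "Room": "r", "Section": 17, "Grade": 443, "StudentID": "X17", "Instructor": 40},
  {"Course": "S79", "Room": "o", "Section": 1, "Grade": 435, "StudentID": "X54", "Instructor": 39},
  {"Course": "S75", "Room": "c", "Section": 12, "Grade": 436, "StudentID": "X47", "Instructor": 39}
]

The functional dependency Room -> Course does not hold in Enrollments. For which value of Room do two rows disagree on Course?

k

Room=n: 1 row → Course = S41 ✓
Room=m: 1 row → Course = S40 ✓
Room=l: 1 row → Course = S75 ✓
Room=g: 1 row → Course = S47 ✓
Room=q: 1 row → Course = S83 ✓
Room=b: 1 row → Course = S40 ✓
Room=e: 1 row → Course = S82 ✓
Room=h: 1 row → Course = S79 ✓
Room=u: 1 row → Course = S30 ✓
Room=k: 2 rows → Course takes values {S62, S49} — violation
Room=j: 1 row → Course = S20 ✓
Room=d: 1 row → Course = S67 ✓
Room=r: 1 row → Course = S62 ✓
Room=o: 1 row → Course = S79 ✓
Room=c: 1 row → Course = S75 ✓
The only Room value with inconsistent Course is Room=k.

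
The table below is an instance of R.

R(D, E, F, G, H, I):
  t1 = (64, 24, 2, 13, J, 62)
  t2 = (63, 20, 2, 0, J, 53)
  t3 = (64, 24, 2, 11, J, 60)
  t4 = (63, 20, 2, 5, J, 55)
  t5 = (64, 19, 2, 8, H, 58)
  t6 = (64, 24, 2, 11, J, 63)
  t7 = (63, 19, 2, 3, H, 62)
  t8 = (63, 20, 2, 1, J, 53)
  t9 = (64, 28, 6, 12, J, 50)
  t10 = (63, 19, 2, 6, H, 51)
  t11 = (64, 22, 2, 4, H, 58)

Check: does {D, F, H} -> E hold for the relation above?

(D=64, F=2, H=J): rows 1, 3, 6 → E = 24, 24, 24 ✓
(D=63, F=2, H=J): rows 2, 4, 8 → E = 20, 20, 20 ✓
(D=64, F=2, H=H): rows 5, 11 → E takes values {19, 22} — violation
(D=63, F=2, H=H): rows 7, 10 → E = 19, 19 ✓
(D=64, F=6, H=J): row 9 → E = 28 ✓
Two rows agree on {D, F, H} but differ on E, so {D, F, H} -> E does not hold.

No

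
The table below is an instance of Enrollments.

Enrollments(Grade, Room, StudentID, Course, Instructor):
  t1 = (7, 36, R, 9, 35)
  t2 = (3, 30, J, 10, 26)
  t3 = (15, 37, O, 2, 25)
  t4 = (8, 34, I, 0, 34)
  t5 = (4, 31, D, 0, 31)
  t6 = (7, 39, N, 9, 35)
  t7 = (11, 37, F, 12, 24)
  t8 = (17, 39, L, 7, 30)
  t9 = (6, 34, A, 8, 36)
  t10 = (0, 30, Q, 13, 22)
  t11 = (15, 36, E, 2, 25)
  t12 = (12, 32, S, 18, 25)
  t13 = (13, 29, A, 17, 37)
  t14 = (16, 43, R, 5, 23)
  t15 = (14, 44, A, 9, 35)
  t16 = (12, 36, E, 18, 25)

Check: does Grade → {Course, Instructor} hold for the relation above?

Yes

Grade=7: rows 1, 6 → {Course,Instructor} = (9, 35), (9, 35) ✓
Grade=3: row 2 → {Course,Instructor} = (10, 26) ✓
Grade=15: rows 3, 11 → {Course,Instructor} = (2, 25), (2, 25) ✓
Grade=8: row 4 → {Course,Instructor} = (0, 34) ✓
Grade=4: row 5 → {Course,Instructor} = (0, 31) ✓
Grade=11: row 7 → {Course,Instructor} = (12, 24) ✓
Grade=17: row 8 → {Course,Instructor} = (7, 30) ✓
Grade=6: row 9 → {Course,Instructor} = (8, 36) ✓
Grade=0: row 10 → {Course,Instructor} = (13, 22) ✓
Grade=12: rows 12, 16 → {Course,Instructor} = (18, 25), (18, 25) ✓
Grade=13: row 13 → {Course,Instructor} = (17, 37) ✓
Grade=16: row 14 → {Course,Instructor} = (5, 23) ✓
Grade=14: row 15 → {Course,Instructor} = (9, 35) ✓
Every Grade value is associated with a single {Course, Instructor} value, so Grade → {Course, Instructor} holds.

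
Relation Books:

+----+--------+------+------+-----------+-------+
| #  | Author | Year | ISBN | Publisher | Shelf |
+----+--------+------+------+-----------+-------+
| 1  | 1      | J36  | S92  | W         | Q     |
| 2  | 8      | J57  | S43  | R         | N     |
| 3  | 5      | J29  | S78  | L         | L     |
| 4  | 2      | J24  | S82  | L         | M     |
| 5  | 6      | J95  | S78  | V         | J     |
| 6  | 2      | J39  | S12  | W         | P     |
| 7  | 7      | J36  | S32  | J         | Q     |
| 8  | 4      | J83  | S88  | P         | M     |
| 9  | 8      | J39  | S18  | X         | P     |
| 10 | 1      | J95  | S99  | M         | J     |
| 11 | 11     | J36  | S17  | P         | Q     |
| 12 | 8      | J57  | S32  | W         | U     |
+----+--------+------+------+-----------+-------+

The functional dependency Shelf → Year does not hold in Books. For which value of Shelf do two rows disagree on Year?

Shelf=Q: rows 1, 7, 11 → Year = J36, J36, J36 ✓
Shelf=N: row 2 → Year = J57 ✓
Shelf=L: row 3 → Year = J29 ✓
Shelf=M: rows 4, 8 → Year takes values {J24, J83} — violation
Shelf=J: rows 5, 10 → Year = J95, J95 ✓
Shelf=P: rows 6, 9 → Year = J39, J39 ✓
Shelf=U: row 12 → Year = J57 ✓
The only Shelf value with inconsistent Year is Shelf=M.

M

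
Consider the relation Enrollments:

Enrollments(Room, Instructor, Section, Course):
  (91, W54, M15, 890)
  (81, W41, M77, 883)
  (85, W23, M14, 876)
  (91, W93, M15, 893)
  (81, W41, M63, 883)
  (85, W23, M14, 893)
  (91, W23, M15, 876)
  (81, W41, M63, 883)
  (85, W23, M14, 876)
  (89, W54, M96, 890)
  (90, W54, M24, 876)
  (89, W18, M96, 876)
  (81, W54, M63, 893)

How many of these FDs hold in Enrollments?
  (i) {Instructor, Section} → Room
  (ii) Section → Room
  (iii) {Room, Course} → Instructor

(i) {Instructor, Section} → Room: every LHS value maps to a single RHS value — holds.
(ii) Section → Room: every LHS value maps to a single RHS value — holds.
(iii) {Room, Course} → Instructor: every LHS value maps to a single RHS value — holds.
3 of the 3 dependencies hold.

3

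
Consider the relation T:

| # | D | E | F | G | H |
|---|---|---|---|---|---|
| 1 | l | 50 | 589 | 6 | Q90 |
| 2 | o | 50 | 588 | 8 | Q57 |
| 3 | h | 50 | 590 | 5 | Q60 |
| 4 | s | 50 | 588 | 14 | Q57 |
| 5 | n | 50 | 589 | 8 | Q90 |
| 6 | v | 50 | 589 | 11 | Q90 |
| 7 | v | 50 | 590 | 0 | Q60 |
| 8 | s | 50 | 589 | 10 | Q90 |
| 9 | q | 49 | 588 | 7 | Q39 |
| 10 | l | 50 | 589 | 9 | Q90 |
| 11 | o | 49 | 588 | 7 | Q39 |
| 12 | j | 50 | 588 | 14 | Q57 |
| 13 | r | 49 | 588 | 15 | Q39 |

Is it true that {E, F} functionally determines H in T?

Yes

(E=50, F=589): rows 1, 5, 6, 8, 10 → H = Q90, Q90, Q90, Q90, Q90 ✓
(E=50, F=588): rows 2, 4, 12 → H = Q57, Q57, Q57 ✓
(E=50, F=590): rows 3, 7 → H = Q60, Q60 ✓
(E=49, F=588): rows 9, 11, 13 → H = Q39, Q39, Q39 ✓
Every {E, F} value is associated with a single H value, so {E, F} -> H holds.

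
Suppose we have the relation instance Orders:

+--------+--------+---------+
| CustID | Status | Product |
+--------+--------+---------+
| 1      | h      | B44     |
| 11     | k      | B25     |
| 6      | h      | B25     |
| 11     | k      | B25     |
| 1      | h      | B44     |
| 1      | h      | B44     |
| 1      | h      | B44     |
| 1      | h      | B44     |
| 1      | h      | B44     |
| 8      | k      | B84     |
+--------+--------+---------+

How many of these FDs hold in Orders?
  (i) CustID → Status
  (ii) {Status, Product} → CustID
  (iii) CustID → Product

(i) CustID → Status: every LHS value maps to a single RHS value — holds.
(ii) {Status, Product} → CustID: every LHS value maps to a single RHS value — holds.
(iii) CustID → Product: every LHS value maps to a single RHS value — holds.
3 of the 3 dependencies hold.

3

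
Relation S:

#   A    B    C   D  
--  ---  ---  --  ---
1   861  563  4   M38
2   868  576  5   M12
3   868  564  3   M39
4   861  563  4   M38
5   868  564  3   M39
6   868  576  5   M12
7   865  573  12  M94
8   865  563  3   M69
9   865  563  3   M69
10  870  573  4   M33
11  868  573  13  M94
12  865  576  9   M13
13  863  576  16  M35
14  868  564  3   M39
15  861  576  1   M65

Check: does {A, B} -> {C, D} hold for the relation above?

Yes

(A=861, B=563): rows 1, 4 → {C,D} = (4, M38), (4, M38) ✓
(A=868, B=576): rows 2, 6 → {C,D} = (5, M12), (5, M12) ✓
(A=868, B=564): rows 3, 5, 14 → {C,D} = (3, M39), (3, M39), (3, M39) ✓
(A=865, B=573): row 7 → {C,D} = (12, M94) ✓
(A=865, B=563): rows 8, 9 → {C,D} = (3, M69), (3, M69) ✓
(A=870, B=573): row 10 → {C,D} = (4, M33) ✓
(A=868, B=573): row 11 → {C,D} = (13, M94) ✓
(A=865, B=576): row 12 → {C,D} = (9, M13) ✓
(A=863, B=576): row 13 → {C,D} = (16, M35) ✓
(A=861, B=576): row 15 → {C,D} = (1, M65) ✓
Every {A, B} value is associated with a single {C, D} value, so {A, B} -> {C, D} holds.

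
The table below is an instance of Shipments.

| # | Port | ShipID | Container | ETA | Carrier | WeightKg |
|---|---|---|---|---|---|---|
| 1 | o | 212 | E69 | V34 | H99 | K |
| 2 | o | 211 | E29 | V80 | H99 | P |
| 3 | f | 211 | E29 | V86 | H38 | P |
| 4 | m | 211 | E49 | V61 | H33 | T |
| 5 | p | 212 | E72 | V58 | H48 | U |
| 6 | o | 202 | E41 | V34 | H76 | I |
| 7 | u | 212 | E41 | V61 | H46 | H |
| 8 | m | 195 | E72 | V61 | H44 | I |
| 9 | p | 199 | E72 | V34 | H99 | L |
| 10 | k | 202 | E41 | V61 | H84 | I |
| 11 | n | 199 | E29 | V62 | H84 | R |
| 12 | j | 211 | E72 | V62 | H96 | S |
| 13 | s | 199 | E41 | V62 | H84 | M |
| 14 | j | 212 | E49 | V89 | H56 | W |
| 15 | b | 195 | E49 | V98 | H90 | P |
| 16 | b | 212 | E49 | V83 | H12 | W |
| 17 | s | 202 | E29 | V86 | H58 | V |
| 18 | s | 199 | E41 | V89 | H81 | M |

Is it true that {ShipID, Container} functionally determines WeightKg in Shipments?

(ShipID=212, Container=E69): row 1 → WeightKg = K ✓
(ShipID=211, Container=E29): rows 2, 3 → WeightKg = P, P ✓
(ShipID=211, Container=E49): row 4 → WeightKg = T ✓
(ShipID=212, Container=E72): row 5 → WeightKg = U ✓
(ShipID=202, Container=E41): rows 6, 10 → WeightKg = I, I ✓
(ShipID=212, Container=E41): row 7 → WeightKg = H ✓
(ShipID=195, Container=E72): row 8 → WeightKg = I ✓
(ShipID=199, Container=E72): row 9 → WeightKg = L ✓
(ShipID=199, Container=E29): row 11 → WeightKg = R ✓
(ShipID=211, Container=E72): row 12 → WeightKg = S ✓
(ShipID=199, Container=E41): rows 13, 18 → WeightKg = M, M ✓
(ShipID=212, Container=E49): rows 14, 16 → WeightKg = W, W ✓
(ShipID=195, Container=E49): row 15 → WeightKg = P ✓
(ShipID=202, Container=E29): row 17 → WeightKg = V ✓
Every {ShipID, Container} value is associated with a single WeightKg value, so {ShipID, Container} -> WeightKg holds.

Yes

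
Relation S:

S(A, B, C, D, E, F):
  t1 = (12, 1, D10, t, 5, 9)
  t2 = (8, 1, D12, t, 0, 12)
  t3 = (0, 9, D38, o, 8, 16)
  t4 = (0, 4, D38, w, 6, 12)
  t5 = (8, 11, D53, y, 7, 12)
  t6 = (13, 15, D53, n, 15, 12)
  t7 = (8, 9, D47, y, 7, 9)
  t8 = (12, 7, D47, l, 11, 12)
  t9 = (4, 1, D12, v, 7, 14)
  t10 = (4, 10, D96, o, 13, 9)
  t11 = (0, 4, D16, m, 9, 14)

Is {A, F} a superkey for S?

No

Rows 2 and 5 have the same {A, F} value (A=8, F=12) but are distinct tuples, so {A, F} does not determine every attribute — not a superkey.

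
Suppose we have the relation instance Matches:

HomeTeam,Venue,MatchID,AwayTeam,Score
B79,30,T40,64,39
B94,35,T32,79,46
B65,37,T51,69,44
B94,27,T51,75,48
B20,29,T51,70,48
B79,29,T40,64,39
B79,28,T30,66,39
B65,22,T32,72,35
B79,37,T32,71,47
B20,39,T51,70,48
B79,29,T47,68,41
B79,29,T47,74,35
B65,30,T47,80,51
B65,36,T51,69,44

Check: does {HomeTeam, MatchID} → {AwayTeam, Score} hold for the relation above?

(HomeTeam=B79, MatchID=T40): 2 rows → {AwayTeam,Score} = (64, 39), (64, 39) ✓
(HomeTeam=B94, MatchID=T32): 1 row → {AwayTeam,Score} = (79, 46) ✓
(HomeTeam=B65, MatchID=T51): 2 rows → {AwayTeam,Score} = (69, 44), (69, 44) ✓
(HomeTeam=B94, MatchID=T51): 1 row → {AwayTeam,Score} = (75, 48) ✓
(HomeTeam=B20, MatchID=T51): 2 rows → {AwayTeam,Score} = (70, 48), (70, 48) ✓
(HomeTeam=B79, MatchID=T30): 1 row → {AwayTeam,Score} = (66, 39) ✓
(HomeTeam=B65, MatchID=T32): 1 row → {AwayTeam,Score} = (72, 35) ✓
(HomeTeam=B79, MatchID=T32): 1 row → {AwayTeam,Score} = (71, 47) ✓
(HomeTeam=B79, MatchID=T47): 2 rows → {AwayTeam,Score} takes values {(68, 41), (74, 35)} — violation
(HomeTeam=B65, MatchID=T47): 1 row → {AwayTeam,Score} = (80, 51) ✓
Two rows agree on {HomeTeam, MatchID} but differ on {AwayTeam, Score}, so {HomeTeam, MatchID} → {AwayTeam, Score} does not hold.

No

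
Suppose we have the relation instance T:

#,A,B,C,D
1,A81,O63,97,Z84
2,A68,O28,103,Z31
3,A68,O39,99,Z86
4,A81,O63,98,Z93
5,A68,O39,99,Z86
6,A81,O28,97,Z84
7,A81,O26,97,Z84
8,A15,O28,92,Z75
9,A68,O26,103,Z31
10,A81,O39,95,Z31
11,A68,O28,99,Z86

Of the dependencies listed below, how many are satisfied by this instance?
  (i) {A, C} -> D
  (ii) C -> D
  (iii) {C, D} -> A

3

(i) {A, C} -> D: every LHS value maps to a single RHS value — holds.
(ii) C -> D: every LHS value maps to a single RHS value — holds.
(iii) {C, D} -> A: every LHS value maps to a single RHS value — holds.
3 of the 3 dependencies hold.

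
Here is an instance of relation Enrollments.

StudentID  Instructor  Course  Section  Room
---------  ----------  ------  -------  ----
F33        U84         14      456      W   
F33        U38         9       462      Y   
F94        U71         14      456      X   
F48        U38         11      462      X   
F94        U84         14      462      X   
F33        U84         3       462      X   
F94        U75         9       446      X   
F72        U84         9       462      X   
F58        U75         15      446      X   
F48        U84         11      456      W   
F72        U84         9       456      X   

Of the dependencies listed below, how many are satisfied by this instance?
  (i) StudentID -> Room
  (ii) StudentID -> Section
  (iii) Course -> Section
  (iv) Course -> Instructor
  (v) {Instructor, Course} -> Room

(i) StudentID -> Room: StudentID=F33: 3 rows → Room takes values {W, Y, X} — violation; StudentID=F48: 2 rows → Room takes values {X, W} — violation — fails.
(ii) StudentID -> Section: StudentID=F33: 3 rows → Section takes values {456, 462} — violation; StudentID=F94: 3 rows → Section takes values {456, 462, 446} — violation; StudentID=F48: 2 rows → Section takes values {462, 456} — violation; StudentID=F72: 2 rows → Section takes values {462, 456} — violation — fails.
(iii) Course -> Section: Course=14: 3 rows → Section takes values {456, 462} — violation; Course=9: 4 rows → Section takes values {462, 446, 456} — violation; Course=11: 2 rows → Section takes values {462, 456} — violation — fails.
(iv) Course -> Instructor: Course=14: 3 rows → Instructor takes values {U84, U71} — violation; Course=9: 4 rows → Instructor takes values {U38, U75, U84} — violation; Course=11: 2 rows → Instructor takes values {U38, U84} — violation — fails.
(v) {Instructor, Course} -> Room: (Instructor=U84, Course=14): 2 rows → Room takes values {W, X} — violation — fails.
None of the 5 dependencies hold.

0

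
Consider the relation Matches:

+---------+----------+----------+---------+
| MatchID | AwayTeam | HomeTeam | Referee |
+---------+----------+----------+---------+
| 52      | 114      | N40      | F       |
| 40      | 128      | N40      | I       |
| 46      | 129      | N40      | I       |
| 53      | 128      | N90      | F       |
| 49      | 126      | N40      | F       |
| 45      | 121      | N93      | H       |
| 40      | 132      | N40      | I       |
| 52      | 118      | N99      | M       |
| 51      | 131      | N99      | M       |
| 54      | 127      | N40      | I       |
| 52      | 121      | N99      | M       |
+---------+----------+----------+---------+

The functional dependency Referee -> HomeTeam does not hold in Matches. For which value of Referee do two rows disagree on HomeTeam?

Referee=F: 3 rows → HomeTeam takes values {N40, N90} — violation
Referee=I: 4 rows → HomeTeam = N40, N40, N40, N40 ✓
Referee=H: 1 row → HomeTeam = N93 ✓
Referee=M: 3 rows → HomeTeam = N99, N99, N99 ✓
The only Referee value with inconsistent HomeTeam is Referee=F.

F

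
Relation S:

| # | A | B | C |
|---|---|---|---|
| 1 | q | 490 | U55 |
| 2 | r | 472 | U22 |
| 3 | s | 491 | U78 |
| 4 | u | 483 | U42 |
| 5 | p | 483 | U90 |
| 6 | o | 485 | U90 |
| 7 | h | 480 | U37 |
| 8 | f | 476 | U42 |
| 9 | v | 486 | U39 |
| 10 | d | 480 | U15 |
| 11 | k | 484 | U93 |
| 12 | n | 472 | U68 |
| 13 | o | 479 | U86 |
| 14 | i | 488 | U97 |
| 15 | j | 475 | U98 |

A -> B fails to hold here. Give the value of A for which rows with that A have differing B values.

o

A=q: row 1 → B = 490 ✓
A=r: row 2 → B = 472 ✓
A=s: row 3 → B = 491 ✓
A=u: row 4 → B = 483 ✓
A=p: row 5 → B = 483 ✓
A=o: rows 6, 13 → B takes values {485, 479} — violation
A=h: row 7 → B = 480 ✓
A=f: row 8 → B = 476 ✓
A=v: row 9 → B = 486 ✓
A=d: row 10 → B = 480 ✓
A=k: row 11 → B = 484 ✓
A=n: row 12 → B = 472 ✓
A=i: row 14 → B = 488 ✓
A=j: row 15 → B = 475 ✓
The only A value with inconsistent B is A=o.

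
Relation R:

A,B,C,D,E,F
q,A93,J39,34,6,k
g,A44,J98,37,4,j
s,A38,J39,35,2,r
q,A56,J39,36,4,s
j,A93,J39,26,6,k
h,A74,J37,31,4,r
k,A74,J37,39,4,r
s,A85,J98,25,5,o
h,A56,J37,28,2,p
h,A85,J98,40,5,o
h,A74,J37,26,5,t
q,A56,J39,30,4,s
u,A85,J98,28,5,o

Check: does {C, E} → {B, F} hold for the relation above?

Yes

(C=J39, E=6): 2 rows → {B,F} = (A93, k), (A93, k) ✓
(C=J98, E=4): 1 row → {B,F} = (A44, j) ✓
(C=J39, E=2): 1 row → {B,F} = (A38, r) ✓
(C=J39, E=4): 2 rows → {B,F} = (A56, s), (A56, s) ✓
(C=J37, E=4): 2 rows → {B,F} = (A74, r), (A74, r) ✓
(C=J98, E=5): 3 rows → {B,F} = (A85, o), (A85, o), (A85, o) ✓
(C=J37, E=2): 1 row → {B,F} = (A56, p) ✓
(C=J37, E=5): 1 row → {B,F} = (A74, t) ✓
Every {C, E} value is associated with a single {B, F} value, so {C, E} → {B, F} holds.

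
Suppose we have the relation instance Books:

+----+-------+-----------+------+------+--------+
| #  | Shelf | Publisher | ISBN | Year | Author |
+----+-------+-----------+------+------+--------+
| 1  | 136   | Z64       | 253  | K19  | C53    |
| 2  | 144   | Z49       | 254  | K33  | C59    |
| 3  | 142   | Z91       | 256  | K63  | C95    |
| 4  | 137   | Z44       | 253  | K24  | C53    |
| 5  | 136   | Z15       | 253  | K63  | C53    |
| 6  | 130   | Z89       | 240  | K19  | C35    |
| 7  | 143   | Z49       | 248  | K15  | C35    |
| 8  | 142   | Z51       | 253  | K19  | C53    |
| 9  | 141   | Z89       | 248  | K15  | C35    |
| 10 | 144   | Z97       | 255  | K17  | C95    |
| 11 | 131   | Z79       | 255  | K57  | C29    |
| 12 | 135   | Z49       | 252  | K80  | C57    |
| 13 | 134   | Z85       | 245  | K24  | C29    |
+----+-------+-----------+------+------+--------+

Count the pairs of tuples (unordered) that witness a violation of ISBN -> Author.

1

ISBN=253: all 4 rows agree on Author — 0 pairs.
ISBN=248: all 2 rows agree on Author — 0 pairs.
ISBN=255: violating pairs (10,11) — 1 pair.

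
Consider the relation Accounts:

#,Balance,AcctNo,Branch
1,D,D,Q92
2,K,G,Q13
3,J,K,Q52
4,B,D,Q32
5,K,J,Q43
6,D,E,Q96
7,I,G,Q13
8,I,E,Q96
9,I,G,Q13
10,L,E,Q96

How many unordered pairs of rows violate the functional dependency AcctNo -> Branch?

AcctNo=D: violating pairs (1,4) — 1 pair.
AcctNo=G: all 3 rows agree on Branch — 0 pairs.
AcctNo=E: all 3 rows agree on Branch — 0 pairs.

1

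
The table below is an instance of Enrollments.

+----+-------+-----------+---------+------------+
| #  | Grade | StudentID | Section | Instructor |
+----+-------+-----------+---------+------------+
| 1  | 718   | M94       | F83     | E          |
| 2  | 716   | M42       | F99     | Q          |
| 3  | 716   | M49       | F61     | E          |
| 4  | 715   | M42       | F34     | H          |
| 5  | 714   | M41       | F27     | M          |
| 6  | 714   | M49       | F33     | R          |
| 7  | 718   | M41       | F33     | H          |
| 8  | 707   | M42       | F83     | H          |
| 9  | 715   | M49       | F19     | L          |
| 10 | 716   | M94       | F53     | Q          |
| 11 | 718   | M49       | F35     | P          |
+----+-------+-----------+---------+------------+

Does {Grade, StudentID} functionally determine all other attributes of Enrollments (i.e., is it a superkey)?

Yes

All 11 rows have distinct {Grade, StudentID} values, so {Grade, StudentID} → (all attributes) holds and {Grade, StudentID} is a superkey.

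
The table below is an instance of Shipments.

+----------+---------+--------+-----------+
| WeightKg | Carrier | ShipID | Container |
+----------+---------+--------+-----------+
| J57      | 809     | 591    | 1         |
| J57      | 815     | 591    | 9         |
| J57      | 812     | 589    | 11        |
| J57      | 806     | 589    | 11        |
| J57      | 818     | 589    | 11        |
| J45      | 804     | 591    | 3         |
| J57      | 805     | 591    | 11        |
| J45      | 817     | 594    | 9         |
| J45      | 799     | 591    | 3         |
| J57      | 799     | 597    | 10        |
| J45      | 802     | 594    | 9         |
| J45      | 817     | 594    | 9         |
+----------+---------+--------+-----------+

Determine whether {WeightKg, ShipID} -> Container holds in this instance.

(WeightKg=J57, ShipID=591): 3 rows → Container takes values {1, 9, 11} — violation
(WeightKg=J57, ShipID=589): 3 rows → Container = 11, 11, 11 ✓
(WeightKg=J45, ShipID=591): 2 rows → Container = 3, 3 ✓
(WeightKg=J45, ShipID=594): 3 rows → Container = 9, 9, 9 ✓
(WeightKg=J57, ShipID=597): 1 row → Container = 10 ✓
Two rows agree on {WeightKg, ShipID} but differ on Container, so {WeightKg, ShipID} -> Container does not hold.

No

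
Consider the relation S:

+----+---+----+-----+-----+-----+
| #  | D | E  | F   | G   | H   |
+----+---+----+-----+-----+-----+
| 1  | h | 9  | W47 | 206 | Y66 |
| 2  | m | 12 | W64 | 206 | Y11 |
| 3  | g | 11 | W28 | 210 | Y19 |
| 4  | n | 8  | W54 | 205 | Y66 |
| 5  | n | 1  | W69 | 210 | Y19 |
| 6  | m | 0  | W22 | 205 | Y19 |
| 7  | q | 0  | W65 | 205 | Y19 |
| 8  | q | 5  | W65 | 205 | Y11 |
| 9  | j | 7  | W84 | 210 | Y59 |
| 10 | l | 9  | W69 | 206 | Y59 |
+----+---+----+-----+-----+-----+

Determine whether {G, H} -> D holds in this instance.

No

(G=206, H=Y66): row 1 → D = h ✓
(G=206, H=Y11): row 2 → D = m ✓
(G=210, H=Y19): rows 3, 5 → D takes values {g, n} — violation
(G=205, H=Y66): row 4 → D = n ✓
(G=205, H=Y19): rows 6, 7 → D takes values {m, q} — violation
(G=205, H=Y11): row 8 → D = q ✓
(G=210, H=Y59): row 9 → D = j ✓
(G=206, H=Y59): row 10 → D = l ✓
Two rows agree on {G, H} but differ on D, so {G, H} -> D does not hold.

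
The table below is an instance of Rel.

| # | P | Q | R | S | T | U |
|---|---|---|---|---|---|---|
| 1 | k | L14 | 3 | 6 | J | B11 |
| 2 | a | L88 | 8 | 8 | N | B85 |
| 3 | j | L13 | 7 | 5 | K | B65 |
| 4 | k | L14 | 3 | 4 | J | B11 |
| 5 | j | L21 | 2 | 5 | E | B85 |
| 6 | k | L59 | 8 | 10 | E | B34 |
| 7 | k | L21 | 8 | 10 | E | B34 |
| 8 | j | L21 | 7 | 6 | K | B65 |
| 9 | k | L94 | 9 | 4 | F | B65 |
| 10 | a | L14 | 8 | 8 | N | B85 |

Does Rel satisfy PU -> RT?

(P=k, U=B11): rows 1, 4 → {R,T} = (3, J), (3, J) ✓
(P=a, U=B85): rows 2, 10 → {R,T} = (8, N), (8, N) ✓
(P=j, U=B65): rows 3, 8 → {R,T} = (7, K), (7, K) ✓
(P=j, U=B85): row 5 → {R,T} = (2, E) ✓
(P=k, U=B34): rows 6, 7 → {R,T} = (8, E), (8, E) ✓
(P=k, U=B65): row 9 → {R,T} = (9, F) ✓
Every PU value is associated with a single RT value, so PU -> RT holds.

Yes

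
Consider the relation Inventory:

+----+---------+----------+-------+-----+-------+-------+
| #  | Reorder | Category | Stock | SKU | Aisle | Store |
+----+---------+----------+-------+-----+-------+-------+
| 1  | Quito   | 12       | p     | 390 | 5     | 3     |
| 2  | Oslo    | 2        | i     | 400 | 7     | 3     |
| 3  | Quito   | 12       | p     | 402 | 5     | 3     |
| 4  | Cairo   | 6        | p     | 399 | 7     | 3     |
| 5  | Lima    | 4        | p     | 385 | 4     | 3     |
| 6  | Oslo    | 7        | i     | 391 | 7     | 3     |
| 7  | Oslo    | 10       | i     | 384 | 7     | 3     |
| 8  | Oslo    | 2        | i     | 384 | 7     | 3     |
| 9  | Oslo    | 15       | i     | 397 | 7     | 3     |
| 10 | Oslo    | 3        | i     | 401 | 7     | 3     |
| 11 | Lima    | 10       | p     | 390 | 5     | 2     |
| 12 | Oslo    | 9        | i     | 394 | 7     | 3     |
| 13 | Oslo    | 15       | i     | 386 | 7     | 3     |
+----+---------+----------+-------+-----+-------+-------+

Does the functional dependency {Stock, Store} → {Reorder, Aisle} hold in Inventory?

(Stock=p, Store=3): rows 1, 3, 4, 5 → {Reorder,Aisle} takes values {(Quito, 5), (Cairo, 7), (Lima, 4)} — violation
(Stock=i, Store=3): rows 2, 6, 7, 8, 9, 10, 12, 13 → {Reorder,Aisle} = (Oslo, 7), (Oslo, 7), (Oslo, 7), (Oslo, 7), (Oslo, 7), (Oslo, 7), (Oslo, 7), (Oslo, 7) ✓
(Stock=p, Store=2): row 11 → {Reorder,Aisle} = (Lima, 5) ✓
Two rows agree on {Stock, Store} but differ on {Reorder, Aisle}, so {Stock, Store} → {Reorder, Aisle} does not hold.

No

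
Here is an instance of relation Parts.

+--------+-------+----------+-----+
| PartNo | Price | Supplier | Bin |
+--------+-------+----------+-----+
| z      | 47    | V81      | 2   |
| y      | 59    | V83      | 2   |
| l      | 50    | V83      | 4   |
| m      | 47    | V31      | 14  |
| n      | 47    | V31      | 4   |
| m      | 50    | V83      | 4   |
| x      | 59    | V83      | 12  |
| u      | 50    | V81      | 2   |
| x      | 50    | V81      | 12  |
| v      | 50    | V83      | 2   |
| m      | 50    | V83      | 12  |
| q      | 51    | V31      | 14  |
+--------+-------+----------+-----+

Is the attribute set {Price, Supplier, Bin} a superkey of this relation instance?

Two distinct rows share (Price=50, Supplier=V83, Bin=4), so {Price, Supplier, Bin} does not determine every attribute — not a superkey.

No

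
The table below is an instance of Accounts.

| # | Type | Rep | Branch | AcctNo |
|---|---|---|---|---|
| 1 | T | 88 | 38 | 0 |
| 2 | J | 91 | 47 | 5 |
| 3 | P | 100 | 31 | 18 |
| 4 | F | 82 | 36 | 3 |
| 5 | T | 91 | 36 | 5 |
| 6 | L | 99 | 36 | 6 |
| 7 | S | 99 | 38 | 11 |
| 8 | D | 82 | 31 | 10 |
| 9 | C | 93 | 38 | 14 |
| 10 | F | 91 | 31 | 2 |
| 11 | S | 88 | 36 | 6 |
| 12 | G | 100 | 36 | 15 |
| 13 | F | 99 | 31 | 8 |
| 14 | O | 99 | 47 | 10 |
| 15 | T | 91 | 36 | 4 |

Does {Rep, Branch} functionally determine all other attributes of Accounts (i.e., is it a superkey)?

No

Rows 5 and 15 have the same {Rep, Branch} value (Rep=91, Branch=36) but are distinct tuples, so {Rep, Branch} does not determine every attribute — not a superkey.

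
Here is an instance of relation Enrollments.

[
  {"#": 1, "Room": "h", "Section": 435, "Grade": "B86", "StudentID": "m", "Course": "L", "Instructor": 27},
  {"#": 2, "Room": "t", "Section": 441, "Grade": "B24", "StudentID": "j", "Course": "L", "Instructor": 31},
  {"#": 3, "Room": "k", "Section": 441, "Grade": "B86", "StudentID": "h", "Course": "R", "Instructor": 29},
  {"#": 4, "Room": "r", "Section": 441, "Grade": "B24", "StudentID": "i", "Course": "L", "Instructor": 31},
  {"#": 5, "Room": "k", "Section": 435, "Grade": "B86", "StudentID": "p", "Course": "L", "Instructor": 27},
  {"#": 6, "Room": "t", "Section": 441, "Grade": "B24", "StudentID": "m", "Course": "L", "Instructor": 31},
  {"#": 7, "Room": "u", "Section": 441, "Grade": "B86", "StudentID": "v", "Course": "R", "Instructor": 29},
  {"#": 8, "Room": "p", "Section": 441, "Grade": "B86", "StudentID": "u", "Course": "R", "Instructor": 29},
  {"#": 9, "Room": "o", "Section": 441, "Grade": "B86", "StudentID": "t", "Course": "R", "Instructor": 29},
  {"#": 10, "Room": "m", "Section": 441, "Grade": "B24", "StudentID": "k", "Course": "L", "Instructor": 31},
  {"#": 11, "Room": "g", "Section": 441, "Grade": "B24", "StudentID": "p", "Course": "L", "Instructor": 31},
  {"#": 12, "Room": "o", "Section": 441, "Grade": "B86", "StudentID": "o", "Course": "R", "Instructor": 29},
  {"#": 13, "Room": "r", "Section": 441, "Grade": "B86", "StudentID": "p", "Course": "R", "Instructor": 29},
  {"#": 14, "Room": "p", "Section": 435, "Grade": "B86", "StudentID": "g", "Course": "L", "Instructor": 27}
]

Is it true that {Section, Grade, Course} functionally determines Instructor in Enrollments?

(Section=435, Grade=B86, Course=L): rows 1, 5, 14 → Instructor = 27, 27, 27 ✓
(Section=441, Grade=B24, Course=L): rows 2, 4, 6, 10, 11 → Instructor = 31, 31, 31, 31, 31 ✓
(Section=441, Grade=B86, Course=R): rows 3, 7, 8, 9, 12, 13 → Instructor = 29, 29, 29, 29, 29, 29 ✓
Every {Section, Grade, Course} value is associated with a single Instructor value, so {Section, Grade, Course} → Instructor holds.

Yes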